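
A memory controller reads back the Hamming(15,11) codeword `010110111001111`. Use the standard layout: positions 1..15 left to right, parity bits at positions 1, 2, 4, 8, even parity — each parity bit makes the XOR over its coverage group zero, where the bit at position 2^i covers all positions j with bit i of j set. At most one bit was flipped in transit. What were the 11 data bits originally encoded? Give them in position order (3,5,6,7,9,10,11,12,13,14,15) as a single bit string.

00011001111

s1: b1⊕b3⊕b5⊕b7⊕b9⊕b11⊕b13⊕b15 = 0⊕0⊕1⊕1⊕1⊕0⊕1⊕1 = 1
s2: b2⊕b3⊕b6⊕b7⊕b10⊕b11⊕b14⊕b15 = 1⊕0⊕0⊕1⊕0⊕0⊕1⊕1 = 0
s4: b4⊕b5⊕b6⊕b7⊕b12⊕b13⊕b14⊕b15 = 1⊕1⊕0⊕1⊕1⊕1⊕1⊕1 = 1
s8: b8⊕b9⊕b10⊕b11⊕b12⊕b13⊕b14⊕b15 = 1⊕1⊕0⊕0⊕1⊕1⊕1⊕1 = 0
Syndrome (s8...s1) = 0101 → position 5.
Flip bit 5: corrected codeword = 010100111001111
Data bits at positions 3,5,6,7,9,10,11,12,13,14,15: 00011001111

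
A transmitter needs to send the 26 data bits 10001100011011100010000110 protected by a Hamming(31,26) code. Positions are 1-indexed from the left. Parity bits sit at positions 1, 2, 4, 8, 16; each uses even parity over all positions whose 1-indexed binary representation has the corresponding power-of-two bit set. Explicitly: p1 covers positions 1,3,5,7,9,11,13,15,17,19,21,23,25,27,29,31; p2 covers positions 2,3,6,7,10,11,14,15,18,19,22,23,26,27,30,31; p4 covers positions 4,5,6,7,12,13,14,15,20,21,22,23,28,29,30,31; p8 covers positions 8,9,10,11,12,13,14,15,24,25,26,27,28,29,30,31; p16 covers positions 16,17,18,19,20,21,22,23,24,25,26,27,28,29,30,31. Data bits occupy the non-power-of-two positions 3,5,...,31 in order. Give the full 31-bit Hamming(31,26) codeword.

Place data bits at non-power-of-two positions: b3=1, b5=0, b6=0, b7=0, b9=1, b10=1, b11=0, b12=0, b13=0, b14=1, b15=1, b17=0, b18=1, b19=1, b20=1, b21=0, b22=0, b23=0, b24=1, b25=0, b26=0, b27=0, b28=0, b29=1, b30=1, b31=0.
p1 = XOR of data positions {3,5,7,9,11,13,15,17,19,21,23,25,27,29,31} = 1⊕0⊕0⊕1⊕0⊕0⊕1⊕0⊕1⊕0⊕0⊕0⊕0⊕1⊕0 = 1
p2 = XOR of data positions {3,6,7,10,11,14,15,18,19,22,23,26,27,30,31} = 1⊕0⊕0⊕1⊕0⊕1⊕1⊕1⊕1⊕0⊕0⊕0⊕0⊕1⊕0 = 1
p4 = XOR of data positions {5,6,7,12,13,14,15,20,21,22,23,28,29,30,31} = 0⊕0⊕0⊕0⊕0⊕1⊕1⊕1⊕0⊕0⊕0⊕0⊕1⊕1⊕0 = 1
p8 = XOR of data positions {9,10,11,12,13,14,15,24,25,26,27,28,29,30,31} = 1⊕1⊕0⊕0⊕0⊕1⊕1⊕1⊕0⊕0⊕0⊕0⊕1⊕1⊕0 = 1
p16 = XOR of data positions {17,18,19,20,21,22,23,24,25,26,27,28,29,30,31} = 0⊕1⊕1⊕1⊕0⊕0⊕0⊕1⊕0⊕0⊕0⊕0⊕1⊕1⊕0 = 0
Codeword b1..b31 = 1111000111000110011100010000110

1111000111000110011100010000110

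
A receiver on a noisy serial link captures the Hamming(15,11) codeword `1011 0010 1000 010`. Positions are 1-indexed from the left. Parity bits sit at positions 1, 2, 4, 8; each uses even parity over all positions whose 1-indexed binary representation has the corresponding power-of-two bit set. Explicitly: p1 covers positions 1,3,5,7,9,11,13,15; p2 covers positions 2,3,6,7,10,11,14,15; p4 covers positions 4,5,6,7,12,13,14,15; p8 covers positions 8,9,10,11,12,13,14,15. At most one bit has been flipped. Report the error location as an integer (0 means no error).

6

s1: b1⊕b3⊕b5⊕b7⊕b9⊕b11⊕b13⊕b15 = 1⊕1⊕0⊕1⊕1⊕0⊕0⊕0 = 0
s2: b2⊕b3⊕b6⊕b7⊕b10⊕b11⊕b14⊕b15 = 0⊕1⊕0⊕1⊕0⊕0⊕1⊕0 = 1
s4: b4⊕b5⊕b6⊕b7⊕b12⊕b13⊕b14⊕b15 = 1⊕0⊕0⊕1⊕0⊕0⊕1⊕0 = 1
s8: b8⊕b9⊕b10⊕b11⊕b12⊕b13⊕b14⊕b15 = 0⊕1⊕0⊕0⊕0⊕0⊕1⊕0 = 0
Syndrome (s8...s1) = 0110 → position 6.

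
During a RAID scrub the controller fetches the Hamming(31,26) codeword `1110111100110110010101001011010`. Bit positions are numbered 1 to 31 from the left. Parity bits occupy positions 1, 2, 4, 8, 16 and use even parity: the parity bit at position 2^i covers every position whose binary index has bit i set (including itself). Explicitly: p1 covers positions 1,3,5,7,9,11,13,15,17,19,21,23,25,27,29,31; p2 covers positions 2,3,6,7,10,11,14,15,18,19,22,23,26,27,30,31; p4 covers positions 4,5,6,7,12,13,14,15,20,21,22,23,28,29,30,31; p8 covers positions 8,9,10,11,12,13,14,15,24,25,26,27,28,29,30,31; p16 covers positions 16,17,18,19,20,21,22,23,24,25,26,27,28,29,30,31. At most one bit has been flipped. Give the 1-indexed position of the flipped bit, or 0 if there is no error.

s1: b1⊕b3⊕b5⊕b7⊕b9⊕b11⊕b13⊕b15⊕b17⊕b19⊕b21⊕b23⊕b25⊕b27⊕b29⊕b31 = 1⊕1⊕1⊕1⊕0⊕1⊕0⊕1⊕0⊕0⊕0⊕0⊕1⊕1⊕0⊕0 = 0
s2: b2⊕b3⊕b6⊕b7⊕b10⊕b11⊕b14⊕b15⊕b18⊕b19⊕b22⊕b23⊕b26⊕b27⊕b30⊕b31 = 1⊕1⊕1⊕1⊕0⊕1⊕1⊕1⊕1⊕0⊕1⊕0⊕0⊕1⊕1⊕0 = 1
s4: b4⊕b5⊕b6⊕b7⊕b12⊕b13⊕b14⊕b15⊕b20⊕b21⊕b22⊕b23⊕b28⊕b29⊕b30⊕b31 = 0⊕1⊕1⊕1⊕1⊕0⊕1⊕1⊕1⊕0⊕1⊕0⊕1⊕0⊕1⊕0 = 0
s8: b8⊕b9⊕b10⊕b11⊕b12⊕b13⊕b14⊕b15⊕b24⊕b25⊕b26⊕b27⊕b28⊕b29⊕b30⊕b31 = 1⊕0⊕0⊕1⊕1⊕0⊕1⊕1⊕0⊕1⊕0⊕1⊕1⊕0⊕1⊕0 = 1
s16: b16⊕b17⊕b18⊕b19⊕b20⊕b21⊕b22⊕b23⊕b24⊕b25⊕b26⊕b27⊕b28⊕b29⊕b30⊕b31 = 0⊕0⊕1⊕0⊕1⊕0⊕1⊕0⊕0⊕1⊕0⊕1⊕1⊕0⊕1⊕0 = 1
Syndrome (s16...s1) = 11010 → position 26.

26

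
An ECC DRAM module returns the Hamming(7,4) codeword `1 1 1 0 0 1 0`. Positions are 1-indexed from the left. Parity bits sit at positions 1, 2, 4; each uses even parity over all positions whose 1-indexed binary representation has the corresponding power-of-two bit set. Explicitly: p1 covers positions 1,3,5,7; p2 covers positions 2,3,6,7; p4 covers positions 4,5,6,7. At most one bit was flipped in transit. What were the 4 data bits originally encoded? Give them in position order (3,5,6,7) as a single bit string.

s1: b1⊕b3⊕b5⊕b7 = 1⊕1⊕0⊕0 = 0
s2: b2⊕b3⊕b6⊕b7 = 1⊕1⊕1⊕0 = 1
s4: b4⊕b5⊕b6⊕b7 = 0⊕0⊕1⊕0 = 1
Syndrome (s4...s1) = 110 → position 6.
Flip bit 6: corrected codeword = 1110000
Data bits at positions 3,5,6,7: 1000

1000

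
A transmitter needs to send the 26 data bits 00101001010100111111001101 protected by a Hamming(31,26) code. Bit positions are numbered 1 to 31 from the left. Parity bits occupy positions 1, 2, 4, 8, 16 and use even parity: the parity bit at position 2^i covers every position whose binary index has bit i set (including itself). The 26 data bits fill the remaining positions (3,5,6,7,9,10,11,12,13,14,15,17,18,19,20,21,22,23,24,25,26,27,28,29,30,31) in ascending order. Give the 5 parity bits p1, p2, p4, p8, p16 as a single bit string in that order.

Place data bits at non-power-of-two positions: b3=0, b5=0, b6=1, b7=0, b9=1, b10=0, b11=0, b12=1, b13=0, b14=1, b15=0, b17=1, b18=0, b19=0, b20=1, b21=1, b22=1, b23=1, b24=1, b25=1, b26=0, b27=0, b28=1, b29=1, b30=0, b31=1.
p1 = XOR of data positions {3,5,7,9,11,13,15,17,19,21,23,25,27,29,31} = 0⊕0⊕0⊕1⊕0⊕0⊕0⊕1⊕0⊕1⊕1⊕1⊕0⊕1⊕1 = 1
p2 = XOR of data positions {3,6,7,10,11,14,15,18,19,22,23,26,27,30,31} = 0⊕1⊕0⊕0⊕0⊕1⊕0⊕0⊕0⊕1⊕1⊕0⊕0⊕0⊕1 = 1
p4 = XOR of data positions {5,6,7,12,13,14,15,20,21,22,23,28,29,30,31} = 0⊕1⊕0⊕1⊕0⊕1⊕0⊕1⊕1⊕1⊕1⊕1⊕1⊕0⊕1 = 0
p8 = XOR of data positions {9,10,11,12,13,14,15,24,25,26,27,28,29,30,31} = 1⊕0⊕0⊕1⊕0⊕1⊕0⊕1⊕1⊕0⊕0⊕1⊕1⊕0⊕1 = 0
p16 = XOR of data positions {17,18,19,20,21,22,23,24,25,26,27,28,29,30,31} = 1⊕0⊕0⊕1⊕1⊕1⊕1⊕1⊕1⊕0⊕0⊕1⊕1⊕0⊕1 = 0
Parity bits p1,p2,p4,p8,p16 = 11000

11000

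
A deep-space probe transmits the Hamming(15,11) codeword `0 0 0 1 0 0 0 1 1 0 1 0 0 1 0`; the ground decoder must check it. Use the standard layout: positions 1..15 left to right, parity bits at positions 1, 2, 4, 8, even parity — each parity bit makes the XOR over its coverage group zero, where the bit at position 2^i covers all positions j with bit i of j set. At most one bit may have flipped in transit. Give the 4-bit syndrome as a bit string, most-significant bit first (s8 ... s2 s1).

0000

s1: b1⊕b3⊕b5⊕b7⊕b9⊕b11⊕b13⊕b15 = 0⊕0⊕0⊕0⊕1⊕1⊕0⊕0 = 0
s2: b2⊕b3⊕b6⊕b7⊕b10⊕b11⊕b14⊕b15 = 0⊕0⊕0⊕0⊕0⊕1⊕1⊕0 = 0
s4: b4⊕b5⊕b6⊕b7⊕b12⊕b13⊕b14⊕b15 = 1⊕0⊕0⊕0⊕0⊕0⊕1⊕0 = 0
s8: b8⊕b9⊕b10⊕b11⊕b12⊕b13⊕b14⊕b15 = 1⊕1⊕0⊕1⊕0⊕0⊕1⊕0 = 0
Syndrome (s8...s1) = 0000 → position 0 (no error).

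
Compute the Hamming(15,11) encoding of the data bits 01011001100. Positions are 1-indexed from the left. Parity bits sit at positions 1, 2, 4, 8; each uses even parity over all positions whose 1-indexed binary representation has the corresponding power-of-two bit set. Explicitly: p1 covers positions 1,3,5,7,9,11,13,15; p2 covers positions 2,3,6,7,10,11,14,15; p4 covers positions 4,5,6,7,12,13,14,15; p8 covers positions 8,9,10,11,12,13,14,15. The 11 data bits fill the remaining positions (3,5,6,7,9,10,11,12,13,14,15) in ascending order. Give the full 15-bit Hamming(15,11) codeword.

010010111001100

Place data bits at non-power-of-two positions: b3=0, b5=1, b6=0, b7=1, b9=1, b10=0, b11=0, b12=1, b13=1, b14=0, b15=0.
p1 = XOR of data positions {3,5,7,9,11,13,15} = 0⊕1⊕1⊕1⊕0⊕1⊕0 = 0
p2 = XOR of data positions {3,6,7,10,11,14,15} = 0⊕0⊕1⊕0⊕0⊕0⊕0 = 1
p4 = XOR of data positions {5,6,7,12,13,14,15} = 1⊕0⊕1⊕1⊕1⊕0⊕0 = 0
p8 = XOR of data positions {9,10,11,12,13,14,15} = 1⊕0⊕0⊕1⊕1⊕0⊕0 = 1
Codeword b1..b15 = 010010111001100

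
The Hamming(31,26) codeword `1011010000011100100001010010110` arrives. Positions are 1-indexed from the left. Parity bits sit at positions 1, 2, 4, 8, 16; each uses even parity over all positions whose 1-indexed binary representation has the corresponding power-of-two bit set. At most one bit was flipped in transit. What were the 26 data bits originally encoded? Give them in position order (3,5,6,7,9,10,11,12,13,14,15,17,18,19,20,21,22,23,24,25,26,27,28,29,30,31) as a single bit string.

s1: b1⊕b3⊕b5⊕b7⊕b9⊕b11⊕b13⊕b15⊕b17⊕b19⊕b21⊕b23⊕b25⊕b27⊕b29⊕b31 = 1⊕1⊕0⊕0⊕0⊕0⊕1⊕0⊕1⊕0⊕0⊕0⊕0⊕1⊕1⊕0 = 0
s2: b2⊕b3⊕b6⊕b7⊕b10⊕b11⊕b14⊕b15⊕b18⊕b19⊕b22⊕b23⊕b26⊕b27⊕b30⊕b31 = 0⊕1⊕1⊕0⊕0⊕0⊕1⊕0⊕0⊕0⊕1⊕0⊕0⊕1⊕1⊕0 = 0
s4: b4⊕b5⊕b6⊕b7⊕b12⊕b13⊕b14⊕b15⊕b20⊕b21⊕b22⊕b23⊕b28⊕b29⊕b30⊕b31 = 1⊕0⊕1⊕0⊕1⊕1⊕1⊕0⊕0⊕0⊕1⊕0⊕0⊕1⊕1⊕0 = 0
s8: b8⊕b9⊕b10⊕b11⊕b12⊕b13⊕b14⊕b15⊕b24⊕b25⊕b26⊕b27⊕b28⊕b29⊕b30⊕b31 = 0⊕0⊕0⊕0⊕1⊕1⊕1⊕0⊕1⊕0⊕0⊕1⊕0⊕1⊕1⊕0 = 1
s16: b16⊕b17⊕b18⊕b19⊕b20⊕b21⊕b22⊕b23⊕b24⊕b25⊕b26⊕b27⊕b28⊕b29⊕b30⊕b31 = 0⊕1⊕0⊕0⊕0⊕0⊕1⊕0⊕1⊕0⊕0⊕1⊕0⊕1⊕1⊕0 = 0
Syndrome (s16...s1) = 01000 → position 8.
Flip bit 8: corrected codeword = 1011010100011100100001010010110
Data bits at positions 3,5,6,7,9,10,11,12,13,14,15,17,18,19,20,21,22,23,24,25,26,27,28,29,30,31: 10100001110100001010010110

10100001110100001010010110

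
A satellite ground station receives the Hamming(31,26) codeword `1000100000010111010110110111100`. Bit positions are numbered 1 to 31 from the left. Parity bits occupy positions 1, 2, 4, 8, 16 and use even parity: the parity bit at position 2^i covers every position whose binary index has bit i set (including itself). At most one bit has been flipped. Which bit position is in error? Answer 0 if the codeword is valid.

s1: b1⊕b3⊕b5⊕b7⊕b9⊕b11⊕b13⊕b15⊕b17⊕b19⊕b21⊕b23⊕b25⊕b27⊕b29⊕b31 = 1⊕0⊕1⊕0⊕0⊕0⊕0⊕1⊕0⊕0⊕1⊕1⊕0⊕1⊕1⊕0 = 1
s2: b2⊕b3⊕b6⊕b7⊕b10⊕b11⊕b14⊕b15⊕b18⊕b19⊕b22⊕b23⊕b26⊕b27⊕b30⊕b31 = 0⊕0⊕0⊕0⊕0⊕0⊕1⊕1⊕1⊕0⊕0⊕1⊕1⊕1⊕0⊕0 = 0
s4: b4⊕b5⊕b6⊕b7⊕b12⊕b13⊕b14⊕b15⊕b20⊕b21⊕b22⊕b23⊕b28⊕b29⊕b30⊕b31 = 0⊕1⊕0⊕0⊕1⊕0⊕1⊕1⊕1⊕1⊕0⊕1⊕1⊕1⊕0⊕0 = 1
s8: b8⊕b9⊕b10⊕b11⊕b12⊕b13⊕b14⊕b15⊕b24⊕b25⊕b26⊕b27⊕b28⊕b29⊕b30⊕b31 = 0⊕0⊕0⊕0⊕1⊕0⊕1⊕1⊕1⊕0⊕1⊕1⊕1⊕1⊕0⊕0 = 0
s16: b16⊕b17⊕b18⊕b19⊕b20⊕b21⊕b22⊕b23⊕b24⊕b25⊕b26⊕b27⊕b28⊕b29⊕b30⊕b31 = 1⊕0⊕1⊕0⊕1⊕1⊕0⊕1⊕1⊕0⊕1⊕1⊕1⊕1⊕0⊕0 = 0
Syndrome (s16...s1) = 00101 → position 5.

5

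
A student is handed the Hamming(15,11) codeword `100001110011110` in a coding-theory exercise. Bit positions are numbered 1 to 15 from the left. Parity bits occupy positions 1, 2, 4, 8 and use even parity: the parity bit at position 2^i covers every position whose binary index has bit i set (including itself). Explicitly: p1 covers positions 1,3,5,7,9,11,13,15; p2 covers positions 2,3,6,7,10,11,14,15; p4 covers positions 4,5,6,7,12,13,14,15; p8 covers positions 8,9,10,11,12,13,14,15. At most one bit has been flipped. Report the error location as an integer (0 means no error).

12

s1: b1⊕b3⊕b5⊕b7⊕b9⊕b11⊕b13⊕b15 = 1⊕0⊕0⊕1⊕0⊕1⊕1⊕0 = 0
s2: b2⊕b3⊕b6⊕b7⊕b10⊕b11⊕b14⊕b15 = 0⊕0⊕1⊕1⊕0⊕1⊕1⊕0 = 0
s4: b4⊕b5⊕b6⊕b7⊕b12⊕b13⊕b14⊕b15 = 0⊕0⊕1⊕1⊕1⊕1⊕1⊕0 = 1
s8: b8⊕b9⊕b10⊕b11⊕b12⊕b13⊕b14⊕b15 = 1⊕0⊕0⊕1⊕1⊕1⊕1⊕0 = 1
Syndrome (s8...s1) = 1100 → position 12.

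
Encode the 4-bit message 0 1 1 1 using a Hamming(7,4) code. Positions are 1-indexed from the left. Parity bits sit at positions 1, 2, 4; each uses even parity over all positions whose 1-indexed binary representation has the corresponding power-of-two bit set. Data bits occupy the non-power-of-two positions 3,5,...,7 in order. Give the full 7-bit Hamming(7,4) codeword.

Place data bits at non-power-of-two positions: b3=0, b5=1, b6=1, b7=1.
p1 = XOR of data positions {3,5,7} = 0⊕1⊕1 = 0
p2 = XOR of data positions {3,6,7} = 0⊕1⊕1 = 0
p4 = XOR of data positions {5,6,7} = 1⊕1⊕1 = 1
Codeword b1..b7 = 0001111

0001111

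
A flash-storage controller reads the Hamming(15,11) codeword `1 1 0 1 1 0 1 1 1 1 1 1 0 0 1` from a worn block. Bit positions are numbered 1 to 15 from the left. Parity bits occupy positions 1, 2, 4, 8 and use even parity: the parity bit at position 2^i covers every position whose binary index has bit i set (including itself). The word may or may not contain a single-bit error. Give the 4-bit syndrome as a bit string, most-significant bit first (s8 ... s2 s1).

0110

s1: b1⊕b3⊕b5⊕b7⊕b9⊕b11⊕b13⊕b15 = 1⊕0⊕1⊕1⊕1⊕1⊕0⊕1 = 0
s2: b2⊕b3⊕b6⊕b7⊕b10⊕b11⊕b14⊕b15 = 1⊕0⊕0⊕1⊕1⊕1⊕0⊕1 = 1
s4: b4⊕b5⊕b6⊕b7⊕b12⊕b13⊕b14⊕b15 = 1⊕1⊕0⊕1⊕1⊕0⊕0⊕1 = 1
s8: b8⊕b9⊕b10⊕b11⊕b12⊕b13⊕b14⊕b15 = 1⊕1⊕1⊕1⊕1⊕0⊕0⊕1 = 0
Syndrome (s8...s1) = 0110 → position 6.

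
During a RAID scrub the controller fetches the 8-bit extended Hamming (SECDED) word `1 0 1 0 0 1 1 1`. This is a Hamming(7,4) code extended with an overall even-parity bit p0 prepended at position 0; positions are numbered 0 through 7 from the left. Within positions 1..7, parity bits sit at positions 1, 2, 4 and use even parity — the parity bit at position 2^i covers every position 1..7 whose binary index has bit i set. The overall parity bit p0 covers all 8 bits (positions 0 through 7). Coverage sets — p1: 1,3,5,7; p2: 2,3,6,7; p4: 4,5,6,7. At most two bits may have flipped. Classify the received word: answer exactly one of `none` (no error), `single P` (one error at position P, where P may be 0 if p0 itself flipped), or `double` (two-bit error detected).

s1: b1⊕b3⊕b5⊕b7 = 0⊕0⊕1⊕1 = 0
s2: b2⊕b3⊕b6⊕b7 = 1⊕0⊕1⊕1 = 1
s4: b4⊕b5⊕b6⊕b7 = 0⊕1⊕1⊕1 = 1
Syndrome (s4...s1) = 110 → position 6.
Overall parity (XOR of all 8 bits, including p0): 1⊕0⊕1⊕0⊕0⊕1⊕1⊕1 = 1
Overall=1, syndrome position=6 → single-bit error at position 6.

single 6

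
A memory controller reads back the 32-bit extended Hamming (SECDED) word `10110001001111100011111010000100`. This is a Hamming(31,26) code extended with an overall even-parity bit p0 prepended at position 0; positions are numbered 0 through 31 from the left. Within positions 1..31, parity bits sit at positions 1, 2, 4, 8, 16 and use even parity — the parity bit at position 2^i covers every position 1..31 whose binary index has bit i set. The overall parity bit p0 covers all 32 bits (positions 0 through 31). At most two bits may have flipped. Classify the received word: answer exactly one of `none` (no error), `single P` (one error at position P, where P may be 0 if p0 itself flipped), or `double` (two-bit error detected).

s1: b1⊕b3⊕b5⊕b7⊕b9⊕b11⊕b13⊕b15⊕b17⊕b19⊕b21⊕b23⊕b25⊕b27⊕b29⊕b31 = 0⊕1⊕0⊕1⊕0⊕1⊕1⊕0⊕0⊕1⊕1⊕0⊕0⊕0⊕1⊕0 = 1
s2: b2⊕b3⊕b6⊕b7⊕b10⊕b11⊕b14⊕b15⊕b18⊕b19⊕b22⊕b23⊕b26⊕b27⊕b30⊕b31 = 1⊕1⊕0⊕1⊕1⊕1⊕1⊕0⊕1⊕1⊕1⊕0⊕0⊕0⊕0⊕0 = 1
s4: b4⊕b5⊕b6⊕b7⊕b12⊕b13⊕b14⊕b15⊕b20⊕b21⊕b22⊕b23⊕b28⊕b29⊕b30⊕b31 = 0⊕0⊕0⊕1⊕1⊕1⊕1⊕0⊕1⊕1⊕1⊕0⊕0⊕1⊕0⊕0 = 0
s8: b8⊕b9⊕b10⊕b11⊕b12⊕b13⊕b14⊕b15⊕b24⊕b25⊕b26⊕b27⊕b28⊕b29⊕b30⊕b31 = 0⊕0⊕1⊕1⊕1⊕1⊕1⊕0⊕1⊕0⊕0⊕0⊕0⊕1⊕0⊕0 = 1
s16: b16⊕b17⊕b18⊕b19⊕b20⊕b21⊕b22⊕b23⊕b24⊕b25⊕b26⊕b27⊕b28⊕b29⊕b30⊕b31 = 0⊕0⊕1⊕1⊕1⊕1⊕1⊕0⊕1⊕0⊕0⊕0⊕0⊕1⊕0⊕0 = 1
Syndrome (s16...s1) = 11011 → position 27.
Overall parity (XOR of all 32 bits, including p0): 1⊕0⊕1⊕1⊕0⊕0⊕0⊕1⊕0⊕0⊕1⊕1⊕1⊕1⊕1⊕0⊕0⊕0⊕1⊕1⊕1⊕1⊕1⊕0⊕1⊕0⊕0⊕0⊕0⊕1⊕0⊕0 = 0
Overall=0, syndrome position=27 → double-bit error detected (uncorrectable).

double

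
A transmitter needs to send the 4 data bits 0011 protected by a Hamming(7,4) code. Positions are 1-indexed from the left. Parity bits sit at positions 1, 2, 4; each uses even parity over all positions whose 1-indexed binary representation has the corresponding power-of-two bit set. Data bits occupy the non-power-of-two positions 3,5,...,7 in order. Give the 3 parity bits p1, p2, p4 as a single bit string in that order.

100

Place data bits at non-power-of-two positions: b3=0, b5=0, b6=1, b7=1.
p1 = XOR of data positions {3,5,7} = 0⊕0⊕1 = 1
p2 = XOR of data positions {3,6,7} = 0⊕1⊕1 = 0
p4 = XOR of data positions {5,6,7} = 0⊕1⊕1 = 0
Parity bits p1,p2,p4 = 100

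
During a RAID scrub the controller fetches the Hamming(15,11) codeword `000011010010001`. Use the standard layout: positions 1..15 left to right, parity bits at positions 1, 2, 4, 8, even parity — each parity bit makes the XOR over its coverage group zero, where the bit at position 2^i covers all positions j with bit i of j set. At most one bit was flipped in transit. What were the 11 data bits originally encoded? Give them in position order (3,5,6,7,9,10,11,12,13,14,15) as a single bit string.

01100010000

s1: b1⊕b3⊕b5⊕b7⊕b9⊕b11⊕b13⊕b15 = 0⊕0⊕1⊕0⊕0⊕1⊕0⊕1 = 1
s2: b2⊕b3⊕b6⊕b7⊕b10⊕b11⊕b14⊕b15 = 0⊕0⊕1⊕0⊕0⊕1⊕0⊕1 = 1
s4: b4⊕b5⊕b6⊕b7⊕b12⊕b13⊕b14⊕b15 = 0⊕1⊕1⊕0⊕0⊕0⊕0⊕1 = 1
s8: b8⊕b9⊕b10⊕b11⊕b12⊕b13⊕b14⊕b15 = 1⊕0⊕0⊕1⊕0⊕0⊕0⊕1 = 1
Syndrome (s8...s1) = 1111 → position 15.
Flip bit 15: corrected codeword = 000011010010000
Data bits at positions 3,5,6,7,9,10,11,12,13,14,15: 01100010000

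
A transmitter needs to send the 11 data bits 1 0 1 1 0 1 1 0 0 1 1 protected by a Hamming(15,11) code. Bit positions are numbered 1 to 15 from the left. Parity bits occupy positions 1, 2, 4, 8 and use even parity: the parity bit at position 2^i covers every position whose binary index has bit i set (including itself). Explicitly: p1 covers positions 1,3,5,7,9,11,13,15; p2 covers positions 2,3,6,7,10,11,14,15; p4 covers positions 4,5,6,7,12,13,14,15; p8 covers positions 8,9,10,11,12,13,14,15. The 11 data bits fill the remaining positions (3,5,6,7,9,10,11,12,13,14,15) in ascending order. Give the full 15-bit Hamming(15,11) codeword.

011001100110011

Place data bits at non-power-of-two positions: b3=1, b5=0, b6=1, b7=1, b9=0, b10=1, b11=1, b12=0, b13=0, b14=1, b15=1.
p1 = XOR of data positions {3,5,7,9,11,13,15} = 1⊕0⊕1⊕0⊕1⊕0⊕1 = 0
p2 = XOR of data positions {3,6,7,10,11,14,15} = 1⊕1⊕1⊕1⊕1⊕1⊕1 = 1
p4 = XOR of data positions {5,6,7,12,13,14,15} = 0⊕1⊕1⊕0⊕0⊕1⊕1 = 0
p8 = XOR of data positions {9,10,11,12,13,14,15} = 0⊕1⊕1⊕0⊕0⊕1⊕1 = 0
Codeword b1..b15 = 011001100110011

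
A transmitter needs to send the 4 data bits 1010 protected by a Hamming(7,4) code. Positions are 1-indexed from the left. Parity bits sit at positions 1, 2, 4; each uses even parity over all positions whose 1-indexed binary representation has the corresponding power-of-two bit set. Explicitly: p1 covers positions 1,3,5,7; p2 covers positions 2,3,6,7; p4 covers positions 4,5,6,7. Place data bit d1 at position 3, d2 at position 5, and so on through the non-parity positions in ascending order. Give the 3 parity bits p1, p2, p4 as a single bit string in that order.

Place data bits at non-power-of-two positions: b3=1, b5=0, b6=1, b7=0.
p1 = XOR of data positions {3,5,7} = 1⊕0⊕0 = 1
p2 = XOR of data positions {3,6,7} = 1⊕1⊕0 = 0
p4 = XOR of data positions {5,6,7} = 0⊕1⊕0 = 1
Parity bits p1,p2,p4 = 101

101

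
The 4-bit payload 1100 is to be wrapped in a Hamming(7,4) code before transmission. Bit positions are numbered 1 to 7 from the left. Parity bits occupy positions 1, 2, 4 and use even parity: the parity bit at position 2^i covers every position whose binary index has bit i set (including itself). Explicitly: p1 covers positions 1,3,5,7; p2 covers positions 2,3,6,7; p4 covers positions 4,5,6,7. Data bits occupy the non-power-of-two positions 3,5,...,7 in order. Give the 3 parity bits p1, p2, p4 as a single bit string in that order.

Place data bits at non-power-of-two positions: b3=1, b5=1, b6=0, b7=0.
p1 = XOR of data positions {3,5,7} = 1⊕1⊕0 = 0
p2 = XOR of data positions {3,6,7} = 1⊕0⊕0 = 1
p4 = XOR of data positions {5,6,7} = 1⊕0⊕0 = 1
Parity bits p1,p2,p4 = 011

011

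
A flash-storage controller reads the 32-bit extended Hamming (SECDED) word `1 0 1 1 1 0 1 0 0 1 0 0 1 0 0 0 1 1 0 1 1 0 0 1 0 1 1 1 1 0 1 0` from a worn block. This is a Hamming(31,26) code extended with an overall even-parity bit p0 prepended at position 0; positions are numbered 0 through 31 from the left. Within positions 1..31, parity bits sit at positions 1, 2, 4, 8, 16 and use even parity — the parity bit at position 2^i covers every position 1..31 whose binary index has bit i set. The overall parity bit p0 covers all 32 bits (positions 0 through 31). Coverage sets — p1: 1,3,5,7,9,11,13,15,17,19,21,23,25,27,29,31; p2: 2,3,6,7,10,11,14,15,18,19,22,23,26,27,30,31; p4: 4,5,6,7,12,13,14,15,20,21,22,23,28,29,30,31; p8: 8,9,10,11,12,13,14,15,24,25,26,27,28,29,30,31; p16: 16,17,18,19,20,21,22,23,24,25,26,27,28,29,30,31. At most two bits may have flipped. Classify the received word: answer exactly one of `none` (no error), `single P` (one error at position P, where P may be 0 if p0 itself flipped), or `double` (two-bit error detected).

s1: b1⊕b3⊕b5⊕b7⊕b9⊕b11⊕b13⊕b15⊕b17⊕b19⊕b21⊕b23⊕b25⊕b27⊕b29⊕b31 = 0⊕1⊕0⊕0⊕1⊕0⊕0⊕0⊕1⊕1⊕0⊕1⊕1⊕1⊕0⊕0 = 1
s2: b2⊕b3⊕b6⊕b7⊕b10⊕b11⊕b14⊕b15⊕b18⊕b19⊕b22⊕b23⊕b26⊕b27⊕b30⊕b31 = 1⊕1⊕1⊕0⊕0⊕0⊕0⊕0⊕0⊕1⊕0⊕1⊕1⊕1⊕1⊕0 = 0
s4: b4⊕b5⊕b6⊕b7⊕b12⊕b13⊕b14⊕b15⊕b20⊕b21⊕b22⊕b23⊕b28⊕b29⊕b30⊕b31 = 1⊕0⊕1⊕0⊕1⊕0⊕0⊕0⊕1⊕0⊕0⊕1⊕1⊕0⊕1⊕0 = 1
s8: b8⊕b9⊕b10⊕b11⊕b12⊕b13⊕b14⊕b15⊕b24⊕b25⊕b26⊕b27⊕b28⊕b29⊕b30⊕b31 = 0⊕1⊕0⊕0⊕1⊕0⊕0⊕0⊕0⊕1⊕1⊕1⊕1⊕0⊕1⊕0 = 1
s16: b16⊕b17⊕b18⊕b19⊕b20⊕b21⊕b22⊕b23⊕b24⊕b25⊕b26⊕b27⊕b28⊕b29⊕b30⊕b31 = 1⊕1⊕0⊕1⊕1⊕0⊕0⊕1⊕0⊕1⊕1⊕1⊕1⊕0⊕1⊕0 = 0
Syndrome (s16...s1) = 01101 → position 13.
Overall parity (XOR of all 32 bits, including p0): 1⊕0⊕1⊕1⊕1⊕0⊕1⊕0⊕0⊕1⊕0⊕0⊕1⊕0⊕0⊕0⊕1⊕1⊕0⊕1⊕1⊕0⊕0⊕1⊕0⊕1⊕1⊕1⊕1⊕0⊕1⊕0 = 1
Overall=1, syndrome position=13 → single-bit error at position 13.

single 13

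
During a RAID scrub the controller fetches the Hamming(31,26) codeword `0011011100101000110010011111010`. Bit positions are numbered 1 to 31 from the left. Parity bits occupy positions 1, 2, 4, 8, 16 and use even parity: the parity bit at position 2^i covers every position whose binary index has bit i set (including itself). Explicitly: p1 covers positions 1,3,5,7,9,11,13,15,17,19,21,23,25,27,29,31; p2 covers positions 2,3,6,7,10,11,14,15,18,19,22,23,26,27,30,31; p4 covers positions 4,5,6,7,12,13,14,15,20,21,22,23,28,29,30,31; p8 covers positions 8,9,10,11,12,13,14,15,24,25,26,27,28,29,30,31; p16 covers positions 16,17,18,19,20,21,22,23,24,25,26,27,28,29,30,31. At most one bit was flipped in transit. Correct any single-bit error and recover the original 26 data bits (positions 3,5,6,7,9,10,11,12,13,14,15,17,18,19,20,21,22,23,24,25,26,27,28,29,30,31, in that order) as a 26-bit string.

10110010100110010011110010

s1: b1⊕b3⊕b5⊕b7⊕b9⊕b11⊕b13⊕b15⊕b17⊕b19⊕b21⊕b23⊕b25⊕b27⊕b29⊕b31 = 0⊕1⊕0⊕1⊕0⊕1⊕1⊕0⊕1⊕0⊕1⊕0⊕1⊕1⊕0⊕0 = 0
s2: b2⊕b3⊕b6⊕b7⊕b10⊕b11⊕b14⊕b15⊕b18⊕b19⊕b22⊕b23⊕b26⊕b27⊕b30⊕b31 = 0⊕1⊕1⊕1⊕0⊕1⊕0⊕0⊕1⊕0⊕0⊕0⊕1⊕1⊕1⊕0 = 0
s4: b4⊕b5⊕b6⊕b7⊕b12⊕b13⊕b14⊕b15⊕b20⊕b21⊕b22⊕b23⊕b28⊕b29⊕b30⊕b31 = 1⊕0⊕1⊕1⊕0⊕1⊕0⊕0⊕0⊕1⊕0⊕0⊕1⊕0⊕1⊕0 = 1
s8: b8⊕b9⊕b10⊕b11⊕b12⊕b13⊕b14⊕b15⊕b24⊕b25⊕b26⊕b27⊕b28⊕b29⊕b30⊕b31 = 1⊕0⊕0⊕1⊕0⊕1⊕0⊕0⊕1⊕1⊕1⊕1⊕1⊕0⊕1⊕0 = 1
s16: b16⊕b17⊕b18⊕b19⊕b20⊕b21⊕b22⊕b23⊕b24⊕b25⊕b26⊕b27⊕b28⊕b29⊕b30⊕b31 = 0⊕1⊕1⊕0⊕0⊕1⊕0⊕0⊕1⊕1⊕1⊕1⊕1⊕0⊕1⊕0 = 1
Syndrome (s16...s1) = 11100 → position 28.
Flip bit 28: corrected codeword = 0011011100101000110010011110010
Data bits at positions 3,5,6,7,9,10,11,12,13,14,15,17,18,19,20,21,22,23,24,25,26,27,28,29,30,31: 10110010100110010011110010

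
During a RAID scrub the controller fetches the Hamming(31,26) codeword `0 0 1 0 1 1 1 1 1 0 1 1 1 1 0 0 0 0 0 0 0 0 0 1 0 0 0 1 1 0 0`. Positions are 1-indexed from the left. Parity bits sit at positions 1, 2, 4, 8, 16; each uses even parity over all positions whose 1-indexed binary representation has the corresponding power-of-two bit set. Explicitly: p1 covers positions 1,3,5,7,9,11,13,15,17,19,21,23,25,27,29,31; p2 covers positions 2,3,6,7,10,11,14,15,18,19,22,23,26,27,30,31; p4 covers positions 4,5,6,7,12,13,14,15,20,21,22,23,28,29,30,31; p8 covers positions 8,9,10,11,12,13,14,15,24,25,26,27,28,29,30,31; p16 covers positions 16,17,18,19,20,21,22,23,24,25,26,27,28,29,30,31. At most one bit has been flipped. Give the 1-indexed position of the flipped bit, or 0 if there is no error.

27

s1: b1⊕b3⊕b5⊕b7⊕b9⊕b11⊕b13⊕b15⊕b17⊕b19⊕b21⊕b23⊕b25⊕b27⊕b29⊕b31 = 0⊕1⊕1⊕1⊕1⊕1⊕1⊕0⊕0⊕0⊕0⊕0⊕0⊕0⊕1⊕0 = 1
s2: b2⊕b3⊕b6⊕b7⊕b10⊕b11⊕b14⊕b15⊕b18⊕b19⊕b22⊕b23⊕b26⊕b27⊕b30⊕b31 = 0⊕1⊕1⊕1⊕0⊕1⊕1⊕0⊕0⊕0⊕0⊕0⊕0⊕0⊕0⊕0 = 1
s4: b4⊕b5⊕b6⊕b7⊕b12⊕b13⊕b14⊕b15⊕b20⊕b21⊕b22⊕b23⊕b28⊕b29⊕b30⊕b31 = 0⊕1⊕1⊕1⊕1⊕1⊕1⊕0⊕0⊕0⊕0⊕0⊕1⊕1⊕0⊕0 = 0
s8: b8⊕b9⊕b10⊕b11⊕b12⊕b13⊕b14⊕b15⊕b24⊕b25⊕b26⊕b27⊕b28⊕b29⊕b30⊕b31 = 1⊕1⊕0⊕1⊕1⊕1⊕1⊕0⊕1⊕0⊕0⊕0⊕1⊕1⊕0⊕0 = 1
s16: b16⊕b17⊕b18⊕b19⊕b20⊕b21⊕b22⊕b23⊕b24⊕b25⊕b26⊕b27⊕b28⊕b29⊕b30⊕b31 = 0⊕0⊕0⊕0⊕0⊕0⊕0⊕0⊕1⊕0⊕0⊕0⊕1⊕1⊕0⊕0 = 1
Syndrome (s16...s1) = 11011 → position 27.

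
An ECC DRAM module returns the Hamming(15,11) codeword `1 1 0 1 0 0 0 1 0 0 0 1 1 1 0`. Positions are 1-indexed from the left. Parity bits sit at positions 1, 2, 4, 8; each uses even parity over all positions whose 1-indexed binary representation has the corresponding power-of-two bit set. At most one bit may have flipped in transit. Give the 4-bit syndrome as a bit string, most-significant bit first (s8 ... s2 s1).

s1: b1⊕b3⊕b5⊕b7⊕b9⊕b11⊕b13⊕b15 = 1⊕0⊕0⊕0⊕0⊕0⊕1⊕0 = 0
s2: b2⊕b3⊕b6⊕b7⊕b10⊕b11⊕b14⊕b15 = 1⊕0⊕0⊕0⊕0⊕0⊕1⊕0 = 0
s4: b4⊕b5⊕b6⊕b7⊕b12⊕b13⊕b14⊕b15 = 1⊕0⊕0⊕0⊕1⊕1⊕1⊕0 = 0
s8: b8⊕b9⊕b10⊕b11⊕b12⊕b13⊕b14⊕b15 = 1⊕0⊕0⊕0⊕1⊕1⊕1⊕0 = 0
Syndrome (s8...s1) = 0000 → position 0 (no error).

0000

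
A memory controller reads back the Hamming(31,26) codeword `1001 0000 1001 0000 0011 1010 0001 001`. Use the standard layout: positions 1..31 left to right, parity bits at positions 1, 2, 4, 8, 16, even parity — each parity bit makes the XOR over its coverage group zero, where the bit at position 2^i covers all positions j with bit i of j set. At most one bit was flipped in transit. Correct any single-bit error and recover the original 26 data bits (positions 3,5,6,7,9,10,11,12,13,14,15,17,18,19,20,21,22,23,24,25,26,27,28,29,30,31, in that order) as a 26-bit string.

s1: b1⊕b3⊕b5⊕b7⊕b9⊕b11⊕b13⊕b15⊕b17⊕b19⊕b21⊕b23⊕b25⊕b27⊕b29⊕b31 = 1⊕0⊕0⊕0⊕1⊕0⊕0⊕0⊕0⊕1⊕1⊕1⊕0⊕0⊕0⊕1 = 0
s2: b2⊕b3⊕b6⊕b7⊕b10⊕b11⊕b14⊕b15⊕b18⊕b19⊕b22⊕b23⊕b26⊕b27⊕b30⊕b31 = 0⊕0⊕0⊕0⊕0⊕0⊕0⊕0⊕0⊕1⊕0⊕1⊕0⊕0⊕0⊕1 = 1
s4: b4⊕b5⊕b6⊕b7⊕b12⊕b13⊕b14⊕b15⊕b20⊕b21⊕b22⊕b23⊕b28⊕b29⊕b30⊕b31 = 1⊕0⊕0⊕0⊕1⊕0⊕0⊕0⊕1⊕1⊕0⊕1⊕1⊕0⊕0⊕1 = 1
s8: b8⊕b9⊕b10⊕b11⊕b12⊕b13⊕b14⊕b15⊕b24⊕b25⊕b26⊕b27⊕b28⊕b29⊕b30⊕b31 = 0⊕1⊕0⊕0⊕1⊕0⊕0⊕0⊕0⊕0⊕0⊕0⊕1⊕0⊕0⊕1 = 0
s16: b16⊕b17⊕b18⊕b19⊕b20⊕b21⊕b22⊕b23⊕b24⊕b25⊕b26⊕b27⊕b28⊕b29⊕b30⊕b31 = 0⊕0⊕0⊕1⊕1⊕1⊕0⊕1⊕0⊕0⊕0⊕0⊕1⊕0⊕0⊕1 = 0
Syndrome (s16...s1) = 00110 → position 6.
Flip bit 6: corrected codeword = 1001010010010000001110100001001
Data bits at positions 3,5,6,7,9,10,11,12,13,14,15,17,18,19,20,21,22,23,24,25,26,27,28,29,30,31: 00101001000001110100001001

00101001000001110100001001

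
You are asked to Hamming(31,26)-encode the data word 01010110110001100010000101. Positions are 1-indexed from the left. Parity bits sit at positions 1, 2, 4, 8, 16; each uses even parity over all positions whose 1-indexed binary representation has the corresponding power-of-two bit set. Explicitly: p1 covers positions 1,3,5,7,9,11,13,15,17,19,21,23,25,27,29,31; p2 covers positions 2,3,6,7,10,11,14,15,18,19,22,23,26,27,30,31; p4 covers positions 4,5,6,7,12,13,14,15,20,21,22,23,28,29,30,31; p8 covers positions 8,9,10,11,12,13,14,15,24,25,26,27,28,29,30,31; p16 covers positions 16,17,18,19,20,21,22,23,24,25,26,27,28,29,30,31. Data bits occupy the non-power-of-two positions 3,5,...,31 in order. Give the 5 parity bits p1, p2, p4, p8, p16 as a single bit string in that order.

Place data bits at non-power-of-two positions: b3=0, b5=1, b6=0, b7=1, b9=0, b10=1, b11=1, b12=0, b13=1, b14=1, b15=0, b17=0, b18=0, b19=1, b20=1, b21=0, b22=0, b23=0, b24=1, b25=0, b26=0, b27=0, b28=0, b29=1, b30=0, b31=1.
p1 = XOR of data positions {3,5,7,9,11,13,15,17,19,21,23,25,27,29,31} = 0⊕1⊕1⊕0⊕1⊕1⊕0⊕0⊕1⊕0⊕0⊕0⊕0⊕1⊕1 = 1
p2 = XOR of data positions {3,6,7,10,11,14,15,18,19,22,23,26,27,30,31} = 0⊕0⊕1⊕1⊕1⊕1⊕0⊕0⊕1⊕0⊕0⊕0⊕0⊕0⊕1 = 0
p4 = XOR of data positions {5,6,7,12,13,14,15,20,21,22,23,28,29,30,31} = 1⊕0⊕1⊕0⊕1⊕1⊕0⊕1⊕0⊕0⊕0⊕0⊕1⊕0⊕1 = 1
p8 = XOR of data positions {9,10,11,12,13,14,15,24,25,26,27,28,29,30,31} = 0⊕1⊕1⊕0⊕1⊕1⊕0⊕1⊕0⊕0⊕0⊕0⊕1⊕0⊕1 = 1
p16 = XOR of data positions {17,18,19,20,21,22,23,24,25,26,27,28,29,30,31} = 0⊕0⊕1⊕1⊕0⊕0⊕0⊕1⊕0⊕0⊕0⊕0⊕1⊕0⊕1 = 1
Parity bits p1,p2,p4,p8,p16 = 10111

10111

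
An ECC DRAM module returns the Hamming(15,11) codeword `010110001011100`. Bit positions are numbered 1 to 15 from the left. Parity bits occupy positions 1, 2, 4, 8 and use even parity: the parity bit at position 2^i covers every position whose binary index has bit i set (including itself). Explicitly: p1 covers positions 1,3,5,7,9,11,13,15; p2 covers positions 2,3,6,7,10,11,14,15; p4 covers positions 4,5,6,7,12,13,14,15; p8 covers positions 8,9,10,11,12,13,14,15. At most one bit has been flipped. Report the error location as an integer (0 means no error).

0

s1: b1⊕b3⊕b5⊕b7⊕b9⊕b11⊕b13⊕b15 = 0⊕0⊕1⊕0⊕1⊕1⊕1⊕0 = 0
s2: b2⊕b3⊕b6⊕b7⊕b10⊕b11⊕b14⊕b15 = 1⊕0⊕0⊕0⊕0⊕1⊕0⊕0 = 0
s4: b4⊕b5⊕b6⊕b7⊕b12⊕b13⊕b14⊕b15 = 1⊕1⊕0⊕0⊕1⊕1⊕0⊕0 = 0
s8: b8⊕b9⊕b10⊕b11⊕b12⊕b13⊕b14⊕b15 = 0⊕1⊕0⊕1⊕1⊕1⊕0⊕0 = 0
Syndrome (s8...s1) = 0000 → position 0 (no error).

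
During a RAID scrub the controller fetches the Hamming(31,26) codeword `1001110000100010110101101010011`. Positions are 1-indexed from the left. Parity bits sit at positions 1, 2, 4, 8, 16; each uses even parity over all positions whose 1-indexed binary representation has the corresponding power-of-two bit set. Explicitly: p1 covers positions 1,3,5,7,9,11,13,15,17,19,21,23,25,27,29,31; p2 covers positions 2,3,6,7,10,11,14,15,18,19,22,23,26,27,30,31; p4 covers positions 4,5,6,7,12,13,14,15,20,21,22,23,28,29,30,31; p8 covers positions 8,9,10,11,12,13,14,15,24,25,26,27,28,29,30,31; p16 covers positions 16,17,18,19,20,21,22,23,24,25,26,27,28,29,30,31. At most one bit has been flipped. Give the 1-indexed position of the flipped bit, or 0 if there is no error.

s1: b1⊕b3⊕b5⊕b7⊕b9⊕b11⊕b13⊕b15⊕b17⊕b19⊕b21⊕b23⊕b25⊕b27⊕b29⊕b31 = 1⊕0⊕1⊕0⊕0⊕1⊕0⊕1⊕1⊕0⊕0⊕1⊕1⊕1⊕0⊕1 = 1
s2: b2⊕b3⊕b6⊕b7⊕b10⊕b11⊕b14⊕b15⊕b18⊕b19⊕b22⊕b23⊕b26⊕b27⊕b30⊕b31 = 0⊕0⊕1⊕0⊕0⊕1⊕0⊕1⊕1⊕0⊕1⊕1⊕0⊕1⊕1⊕1 = 1
s4: b4⊕b5⊕b6⊕b7⊕b12⊕b13⊕b14⊕b15⊕b20⊕b21⊕b22⊕b23⊕b28⊕b29⊕b30⊕b31 = 1⊕1⊕1⊕0⊕0⊕0⊕0⊕1⊕1⊕0⊕1⊕1⊕0⊕0⊕1⊕1 = 1
s8: b8⊕b9⊕b10⊕b11⊕b12⊕b13⊕b14⊕b15⊕b24⊕b25⊕b26⊕b27⊕b28⊕b29⊕b30⊕b31 = 0⊕0⊕0⊕1⊕0⊕0⊕0⊕1⊕0⊕1⊕0⊕1⊕0⊕0⊕1⊕1 = 0
s16: b16⊕b17⊕b18⊕b19⊕b20⊕b21⊕b22⊕b23⊕b24⊕b25⊕b26⊕b27⊕b28⊕b29⊕b30⊕b31 = 0⊕1⊕1⊕0⊕1⊕0⊕1⊕1⊕0⊕1⊕0⊕1⊕0⊕0⊕1⊕1 = 1
Syndrome (s16...s1) = 10111 → position 23.

23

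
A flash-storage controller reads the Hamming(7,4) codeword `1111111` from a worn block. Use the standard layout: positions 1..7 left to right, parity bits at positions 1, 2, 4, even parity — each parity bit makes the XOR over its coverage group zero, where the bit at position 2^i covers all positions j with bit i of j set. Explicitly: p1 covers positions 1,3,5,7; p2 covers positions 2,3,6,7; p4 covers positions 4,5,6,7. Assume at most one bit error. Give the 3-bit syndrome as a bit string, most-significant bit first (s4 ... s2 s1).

s1: b1⊕b3⊕b5⊕b7 = 1⊕1⊕1⊕1 = 0
s2: b2⊕b3⊕b6⊕b7 = 1⊕1⊕1⊕1 = 0
s4: b4⊕b5⊕b6⊕b7 = 1⊕1⊕1⊕1 = 0
Syndrome (s4...s1) = 000 → position 0 (no error).

000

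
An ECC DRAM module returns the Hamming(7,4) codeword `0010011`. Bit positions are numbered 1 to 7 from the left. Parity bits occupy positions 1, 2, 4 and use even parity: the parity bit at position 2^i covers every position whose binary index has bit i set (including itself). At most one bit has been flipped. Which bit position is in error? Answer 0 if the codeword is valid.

2

s1: b1⊕b3⊕b5⊕b7 = 0⊕1⊕0⊕1 = 0
s2: b2⊕b3⊕b6⊕b7 = 0⊕1⊕1⊕1 = 1
s4: b4⊕b5⊕b6⊕b7 = 0⊕0⊕1⊕1 = 0
Syndrome (s4...s1) = 010 → position 2.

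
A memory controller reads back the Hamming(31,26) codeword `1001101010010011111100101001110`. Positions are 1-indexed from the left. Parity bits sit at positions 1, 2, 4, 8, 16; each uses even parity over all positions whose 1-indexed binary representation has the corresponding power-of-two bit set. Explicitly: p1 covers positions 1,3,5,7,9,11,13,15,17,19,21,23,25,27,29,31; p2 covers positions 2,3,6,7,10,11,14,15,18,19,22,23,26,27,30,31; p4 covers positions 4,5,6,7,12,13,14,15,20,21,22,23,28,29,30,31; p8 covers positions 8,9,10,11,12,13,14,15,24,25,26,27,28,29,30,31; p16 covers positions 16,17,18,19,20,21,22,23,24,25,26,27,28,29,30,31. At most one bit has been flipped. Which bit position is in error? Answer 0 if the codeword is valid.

s1: b1⊕b3⊕b5⊕b7⊕b9⊕b11⊕b13⊕b15⊕b17⊕b19⊕b21⊕b23⊕b25⊕b27⊕b29⊕b31 = 1⊕0⊕1⊕1⊕1⊕0⊕0⊕1⊕1⊕1⊕0⊕1⊕1⊕0⊕1⊕0 = 0
s2: b2⊕b3⊕b6⊕b7⊕b10⊕b11⊕b14⊕b15⊕b18⊕b19⊕b22⊕b23⊕b26⊕b27⊕b30⊕b31 = 0⊕0⊕0⊕1⊕0⊕0⊕0⊕1⊕1⊕1⊕0⊕1⊕0⊕0⊕1⊕0 = 0
s4: b4⊕b5⊕b6⊕b7⊕b12⊕b13⊕b14⊕b15⊕b20⊕b21⊕b22⊕b23⊕b28⊕b29⊕b30⊕b31 = 1⊕1⊕0⊕1⊕1⊕0⊕0⊕1⊕1⊕0⊕0⊕1⊕1⊕1⊕1⊕0 = 0
s8: b8⊕b9⊕b10⊕b11⊕b12⊕b13⊕b14⊕b15⊕b24⊕b25⊕b26⊕b27⊕b28⊕b29⊕b30⊕b31 = 0⊕1⊕0⊕0⊕1⊕0⊕0⊕1⊕0⊕1⊕0⊕0⊕1⊕1⊕1⊕0 = 1
s16: b16⊕b17⊕b18⊕b19⊕b20⊕b21⊕b22⊕b23⊕b24⊕b25⊕b26⊕b27⊕b28⊕b29⊕b30⊕b31 = 1⊕1⊕1⊕1⊕1⊕0⊕0⊕1⊕0⊕1⊕0⊕0⊕1⊕1⊕1⊕0 = 0
Syndrome (s16...s1) = 01000 → position 8.

8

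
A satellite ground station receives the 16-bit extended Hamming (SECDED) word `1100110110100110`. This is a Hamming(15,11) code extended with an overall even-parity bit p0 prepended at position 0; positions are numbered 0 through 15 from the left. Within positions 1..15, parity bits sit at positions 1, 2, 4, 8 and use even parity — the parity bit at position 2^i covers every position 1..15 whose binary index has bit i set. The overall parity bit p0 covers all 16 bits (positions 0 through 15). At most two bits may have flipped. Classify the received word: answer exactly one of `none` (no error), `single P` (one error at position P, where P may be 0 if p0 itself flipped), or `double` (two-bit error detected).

single 6

s1: b1⊕b3⊕b5⊕b7⊕b9⊕b11⊕b13⊕b15 = 1⊕0⊕1⊕1⊕0⊕0⊕1⊕0 = 0
s2: b2⊕b3⊕b6⊕b7⊕b10⊕b11⊕b14⊕b15 = 0⊕0⊕0⊕1⊕1⊕0⊕1⊕0 = 1
s4: b4⊕b5⊕b6⊕b7⊕b12⊕b13⊕b14⊕b15 = 1⊕1⊕0⊕1⊕0⊕1⊕1⊕0 = 1
s8: b8⊕b9⊕b10⊕b11⊕b12⊕b13⊕b14⊕b15 = 1⊕0⊕1⊕0⊕0⊕1⊕1⊕0 = 0
Syndrome (s8...s1) = 0110 → position 6.
Overall parity (XOR of all 16 bits, including p0): 1⊕1⊕0⊕0⊕1⊕1⊕0⊕1⊕1⊕0⊕1⊕0⊕0⊕1⊕1⊕0 = 1
Overall=1, syndrome position=6 → single-bit error at position 6.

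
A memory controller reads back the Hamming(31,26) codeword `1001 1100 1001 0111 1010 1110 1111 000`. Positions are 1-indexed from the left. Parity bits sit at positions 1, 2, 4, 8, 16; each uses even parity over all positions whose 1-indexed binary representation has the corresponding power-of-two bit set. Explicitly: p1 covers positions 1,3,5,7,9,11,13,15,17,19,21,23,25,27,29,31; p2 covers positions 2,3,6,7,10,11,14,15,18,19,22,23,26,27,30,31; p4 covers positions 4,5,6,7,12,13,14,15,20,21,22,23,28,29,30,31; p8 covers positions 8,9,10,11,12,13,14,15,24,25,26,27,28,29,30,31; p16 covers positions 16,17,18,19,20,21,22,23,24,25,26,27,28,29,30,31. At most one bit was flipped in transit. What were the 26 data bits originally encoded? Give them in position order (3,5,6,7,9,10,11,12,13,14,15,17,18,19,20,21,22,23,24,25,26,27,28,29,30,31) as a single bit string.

s1: b1⊕b3⊕b5⊕b7⊕b9⊕b11⊕b13⊕b15⊕b17⊕b19⊕b21⊕b23⊕b25⊕b27⊕b29⊕b31 = 1⊕0⊕1⊕0⊕1⊕0⊕0⊕1⊕1⊕1⊕1⊕1⊕1⊕1⊕0⊕0 = 0
s2: b2⊕b3⊕b6⊕b7⊕b10⊕b11⊕b14⊕b15⊕b18⊕b19⊕b22⊕b23⊕b26⊕b27⊕b30⊕b31 = 0⊕0⊕1⊕0⊕0⊕0⊕1⊕1⊕0⊕1⊕1⊕1⊕1⊕1⊕0⊕0 = 0
s4: b4⊕b5⊕b6⊕b7⊕b12⊕b13⊕b14⊕b15⊕b20⊕b21⊕b22⊕b23⊕b28⊕b29⊕b30⊕b31 = 1⊕1⊕1⊕0⊕1⊕0⊕1⊕1⊕0⊕1⊕1⊕1⊕1⊕0⊕0⊕0 = 0
s8: b8⊕b9⊕b10⊕b11⊕b12⊕b13⊕b14⊕b15⊕b24⊕b25⊕b26⊕b27⊕b28⊕b29⊕b30⊕b31 = 0⊕1⊕0⊕0⊕1⊕0⊕1⊕1⊕0⊕1⊕1⊕1⊕1⊕0⊕0⊕0 = 0
s16: b16⊕b17⊕b18⊕b19⊕b20⊕b21⊕b22⊕b23⊕b24⊕b25⊕b26⊕b27⊕b28⊕b29⊕b30⊕b31 = 1⊕1⊕0⊕1⊕0⊕1⊕1⊕1⊕0⊕1⊕1⊕1⊕1⊕0⊕0⊕0 = 0
Syndrome (s16...s1) = 00000 → position 0 (no error).
No correction needed.
Data bits at positions 3,5,6,7,9,10,11,12,13,14,15,17,18,19,20,21,22,23,24,25,26,27,28,29,30,31: 01101001011101011101111000

01101001011101011101111000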